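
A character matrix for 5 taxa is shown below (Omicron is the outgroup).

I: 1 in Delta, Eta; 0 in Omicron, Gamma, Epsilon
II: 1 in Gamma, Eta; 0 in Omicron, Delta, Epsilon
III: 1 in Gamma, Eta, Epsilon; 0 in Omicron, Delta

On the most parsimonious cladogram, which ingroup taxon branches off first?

Delta

The outgroup has state '0' for every character, so '1' is the derived state throughout.
I groups Delta and Eta, which is incompatible with the clades supported by the remaining characters; treating it as convergent (homoplasy) costs fewer steps than any alternative tree.
II: derived state '1' in Eta and Gamma only — synapomorphy for {Eta, Gamma}.
III: derived state '1' in Epsilon, Eta, and Gamma only — synapomorphy for {Epsilon, Eta, Gamma}.
Most parsimonious ingroup topology: (((Gamma,Eta),Epsilon),Delta).
Delta is sister to the clade containing all other ingroup taxa, so it is the earliest-diverging (most basal) ingroup lineage.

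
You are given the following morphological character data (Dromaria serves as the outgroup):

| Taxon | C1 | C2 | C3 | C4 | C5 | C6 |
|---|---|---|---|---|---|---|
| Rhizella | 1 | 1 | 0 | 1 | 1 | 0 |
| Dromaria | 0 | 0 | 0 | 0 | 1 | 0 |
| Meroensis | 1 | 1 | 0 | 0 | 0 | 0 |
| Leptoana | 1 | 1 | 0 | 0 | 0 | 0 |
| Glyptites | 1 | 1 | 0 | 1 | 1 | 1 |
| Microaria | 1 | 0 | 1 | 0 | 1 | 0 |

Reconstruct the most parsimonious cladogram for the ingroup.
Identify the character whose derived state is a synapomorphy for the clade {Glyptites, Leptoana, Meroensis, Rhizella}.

Character polarity is set by the outgroup: the derived state is whichever differs from the outgroup's state, so for C5 the derived state is '0', and for the remaining characters it is '1'.
All ingroup taxa share the derived state '1' for C1; it defines the ingroup but does not resolve relationships within it.
C2 (derived state '1') is shared by Glyptites, Leptoana, Meroensis, and Rhizella — a synapomorphy uniting that clade.
C3 (derived state '1') is unique to Microaria (autapomorphy; uninformative for grouping).
Only Glyptites and Rhizella show the derived state '1' for C4, supporting them as a clade.
Only Leptoana and Meroensis show the derived state '0' for C5, supporting them as a clade.
C6 (derived state '1') is unique to Glyptites (autapomorphy; uninformative for grouping).
Most parsimonious ingroup topology: (((Leptoana,Meroensis),(Glyptites,Rhizella)),Microaria).
The clade {Glyptites, Leptoana, Meroensis, Rhizella} is supported by C2: its derived state '1' occurs in exactly those taxa and in no other taxon (including the outgroup).

C2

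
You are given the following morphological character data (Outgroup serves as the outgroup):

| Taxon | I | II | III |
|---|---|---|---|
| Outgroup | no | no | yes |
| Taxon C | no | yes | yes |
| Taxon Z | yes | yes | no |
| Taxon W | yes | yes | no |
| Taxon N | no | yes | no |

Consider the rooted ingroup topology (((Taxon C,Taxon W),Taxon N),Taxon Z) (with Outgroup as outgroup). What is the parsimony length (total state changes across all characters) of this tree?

Map each character onto (((Taxon C,Taxon W),Taxon N),Taxon Z) (rooted by Outgroup) and count the minimum state changes it requires (Fitch parsimony):
I: 2; II: 1; III: 2.
Total tree length = 5.

5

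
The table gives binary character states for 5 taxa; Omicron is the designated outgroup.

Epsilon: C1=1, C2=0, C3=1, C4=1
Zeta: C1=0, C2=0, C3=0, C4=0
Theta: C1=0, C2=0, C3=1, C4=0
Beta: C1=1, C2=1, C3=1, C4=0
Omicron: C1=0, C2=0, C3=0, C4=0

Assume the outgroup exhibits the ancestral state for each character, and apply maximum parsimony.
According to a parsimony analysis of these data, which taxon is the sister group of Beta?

The outgroup has state '0' for every character, so '1' is the derived state throughout.
C1 (derived state '1') is shared by Beta and Epsilon — a synapomorphy uniting that clade.
C2: derived state '1' in Beta only — an autapomorphy, so it tells us nothing about relationships among taxa.
C3 (derived state '1') is shared by Beta, Epsilon, and Theta — a synapomorphy uniting that clade.
C4: derived state '1' in Epsilon only — an autapomorphy, so it tells us nothing about relationships among taxa.
Most parsimonious ingroup topology: (Zeta,(Theta,(Beta,Epsilon))).
Beta and Epsilon form a cherry on this tree, so they are sister taxa.

Epsilon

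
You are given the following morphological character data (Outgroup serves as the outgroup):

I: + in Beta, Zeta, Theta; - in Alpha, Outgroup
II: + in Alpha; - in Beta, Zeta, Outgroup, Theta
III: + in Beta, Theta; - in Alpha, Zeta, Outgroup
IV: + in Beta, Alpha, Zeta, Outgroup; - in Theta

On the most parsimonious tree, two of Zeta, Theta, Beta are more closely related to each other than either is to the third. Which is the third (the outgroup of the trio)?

Zeta

Character polarity is set by the outgroup: the derived state is whichever differs from the outgroup's state, so for IV the derived state is '-', and for the remaining characters it is '+'.
I (derived state '+') is shared by Beta, Theta, and Zeta — a synapomorphy uniting that clade.
II (derived state '+') is unique to Alpha (autapomorphy; uninformative for grouping).
III: derived state '+' in Beta and Theta only — synapomorphy for {Beta, Theta}.
IV (derived state '-') is unique to Theta (autapomorphy; uninformative for grouping).
Most parsimonious ingroup topology: (Alpha,(Zeta,(Theta,Beta))).
Theta and Beta share a more recent common ancestor with each other than either does with Zeta, so Zeta is the least closely related of the three.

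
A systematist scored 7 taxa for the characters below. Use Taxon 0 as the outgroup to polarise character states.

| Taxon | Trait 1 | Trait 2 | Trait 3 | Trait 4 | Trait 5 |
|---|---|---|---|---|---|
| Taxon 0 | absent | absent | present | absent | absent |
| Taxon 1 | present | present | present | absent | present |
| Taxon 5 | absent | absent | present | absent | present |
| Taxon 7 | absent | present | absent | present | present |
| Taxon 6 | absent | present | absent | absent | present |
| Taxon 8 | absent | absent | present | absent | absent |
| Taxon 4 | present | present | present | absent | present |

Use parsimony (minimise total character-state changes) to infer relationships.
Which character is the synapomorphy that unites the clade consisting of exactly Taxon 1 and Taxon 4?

Trait 1

Character polarity is set by the outgroup: the derived state is whichever differs from the outgroup's state, so for Trait 3 the derived state is 'absent', and for the remaining characters it is 'present'.
Trait 1: derived state 'present' in Taxon 1 and Taxon 4 only — synapomorphy for {Taxon 1, Taxon 4}.
Only Taxon 1, Taxon 4, Taxon 6, and Taxon 7 show the derived state 'present' for Trait 2, supporting them as a clade.
Trait 3 (derived state 'absent') is shared by Taxon 6 and Taxon 7 — a synapomorphy uniting that clade.
Trait 4: derived state 'present' in Taxon 7 only — an autapomorphy, so it tells us nothing about relationships among taxa.
Only Taxon 1, Taxon 4, Taxon 5, Taxon 6, and Taxon 7 show the derived state 'present' for Trait 5, supporting them as a clade.
Most parsimonious ingroup topology: ((((Taxon 1,Taxon 4),(Taxon 7,Taxon 6)),Taxon 5),Taxon 8).
The clade {Taxon 1, Taxon 4} is supported by Trait 1: its derived state 'present' occurs in exactly those taxa and in no other taxon (including the outgroup).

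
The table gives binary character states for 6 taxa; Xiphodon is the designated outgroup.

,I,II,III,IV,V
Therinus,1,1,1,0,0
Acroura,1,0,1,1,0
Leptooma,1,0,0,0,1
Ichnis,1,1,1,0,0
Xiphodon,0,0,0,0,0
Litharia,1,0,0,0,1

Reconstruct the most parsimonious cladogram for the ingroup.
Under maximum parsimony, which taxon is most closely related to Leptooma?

Litharia

The outgroup has state '0' for every character, so '1' is the derived state throughout.
All ingroup taxa share the derived state '1' for I; it defines the ingroup but does not resolve relationships within it.
Only Ichnis and Therinus show the derived state '1' for II, supporting them as a clade.
III (derived state '1') is shared by Acroura, Ichnis, and Therinus — a synapomorphy uniting that clade.
IV: derived state '1' in Acroura only — an autapomorphy, so it tells us nothing about relationships among taxa.
V (derived state '1') is shared by Leptooma and Litharia — a synapomorphy uniting that clade.
Most parsimonious ingroup topology: (((Ichnis,Therinus),Acroura),(Leptooma,Litharia)).
Leptooma and Litharia form a cherry on this tree, so they are sister taxa.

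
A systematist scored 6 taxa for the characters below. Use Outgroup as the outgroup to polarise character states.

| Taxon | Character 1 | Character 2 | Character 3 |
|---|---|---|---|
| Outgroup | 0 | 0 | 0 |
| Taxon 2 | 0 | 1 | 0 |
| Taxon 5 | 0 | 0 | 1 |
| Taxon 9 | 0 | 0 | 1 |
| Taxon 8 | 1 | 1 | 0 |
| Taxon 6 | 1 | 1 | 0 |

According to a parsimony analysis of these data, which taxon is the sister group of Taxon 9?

Taxon 5

The outgroup has state '0' for every character, so '1' is the derived state throughout.
Character 1: derived state '1' in Taxon 6 and Taxon 8 only — synapomorphy for {Taxon 6, Taxon 8}.
Character 2 (derived state '1') is shared by Taxon 2, Taxon 6, and Taxon 8 — a synapomorphy uniting that clade.
Only Taxon 5 and Taxon 9 show the derived state '1' for Character 3, supporting them as a clade.
Most parsimonious ingroup topology: ((Taxon 2,(Taxon 8,Taxon 6)),(Taxon 5,Taxon 9)).
Taxon 9 and Taxon 5 form a cherry on this tree, so they are sister taxa.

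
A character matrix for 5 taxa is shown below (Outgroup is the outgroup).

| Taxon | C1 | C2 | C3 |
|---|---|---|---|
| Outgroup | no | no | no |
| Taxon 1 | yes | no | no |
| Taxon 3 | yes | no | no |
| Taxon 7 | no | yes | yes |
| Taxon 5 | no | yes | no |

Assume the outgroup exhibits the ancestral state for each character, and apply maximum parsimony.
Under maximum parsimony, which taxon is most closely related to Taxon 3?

Taxon 1

The outgroup has state 'no' for every character, so 'yes' is the derived state throughout.
C1: derived state 'yes' in Taxon 1 and Taxon 3 only — synapomorphy for {Taxon 1, Taxon 3}.
Only Taxon 5 and Taxon 7 show the derived state 'yes' for C2, supporting them as a clade.
C3 (derived state 'yes') is unique to Taxon 7 (autapomorphy; uninformative for grouping).
Most parsimonious ingroup topology: ((Taxon 1,Taxon 3),(Taxon 7,Taxon 5)).
Taxon 3 and Taxon 1 form a cherry on this tree, so they are sister taxa.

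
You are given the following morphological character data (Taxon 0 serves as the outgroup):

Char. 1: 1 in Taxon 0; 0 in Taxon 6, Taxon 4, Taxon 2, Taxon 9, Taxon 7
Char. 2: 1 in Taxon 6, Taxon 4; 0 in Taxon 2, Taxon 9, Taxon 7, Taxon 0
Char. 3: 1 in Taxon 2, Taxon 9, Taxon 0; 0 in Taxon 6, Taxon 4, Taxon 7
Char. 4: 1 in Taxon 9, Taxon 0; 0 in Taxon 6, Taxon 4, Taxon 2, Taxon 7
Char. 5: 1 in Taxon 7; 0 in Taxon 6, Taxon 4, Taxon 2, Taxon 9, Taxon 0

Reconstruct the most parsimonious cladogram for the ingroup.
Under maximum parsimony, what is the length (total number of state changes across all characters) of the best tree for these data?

Character polarity is set by the outgroup: the derived state is whichever differs from the outgroup's state, so for Char. 1, Char. 3, Char. 4 the derived state is '0', and for the remaining characters it is '1'.
All ingroup taxa share the derived state '0' for Char. 1; it defines the ingroup but does not resolve relationships within it.
Only Taxon 4 and Taxon 6 show the derived state '1' for Char. 2, supporting them as a clade.
Char. 3 (derived state '0') is shared by Taxon 4, Taxon 6, and Taxon 7 — a synapomorphy uniting that clade.
Char. 4 (derived state '0') is shared by Taxon 2, Taxon 4, Taxon 6, and Taxon 7 — a synapomorphy uniting that clade.
Char. 5: derived state '1' in Taxon 7 only — an autapomorphy, so it tells us nothing about relationships among taxa.
Most parsimonious ingroup topology: ((((Taxon 6,Taxon 4),Taxon 7),Taxon 2),Taxon 9).
Changes per character on this tree: Char. 1: 1; Char. 2: 1; Char. 3: 1; Char. 4: 1; Char. 5: 1.
Total = 5.

5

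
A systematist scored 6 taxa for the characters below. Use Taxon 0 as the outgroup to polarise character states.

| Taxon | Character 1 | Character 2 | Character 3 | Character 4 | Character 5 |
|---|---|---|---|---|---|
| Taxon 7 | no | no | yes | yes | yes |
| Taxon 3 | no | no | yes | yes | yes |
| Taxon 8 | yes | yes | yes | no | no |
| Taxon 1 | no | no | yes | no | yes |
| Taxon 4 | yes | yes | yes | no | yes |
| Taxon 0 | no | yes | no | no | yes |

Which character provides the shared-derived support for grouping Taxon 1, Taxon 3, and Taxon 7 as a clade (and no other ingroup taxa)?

Character 2

Character polarity is set by the outgroup: the derived state is whichever differs from the outgroup's state, so for Character 2, Character 5 the derived state is 'no', and for the remaining characters it is 'yes'.
Only Taxon 4 and Taxon 8 show the derived state 'yes' for Character 1, supporting them as a clade.
Character 2: derived state 'no' in Taxon 1, Taxon 3, and Taxon 7 only — synapomorphy for {Taxon 1, Taxon 3, Taxon 7}.
All ingroup taxa share the derived state 'yes' for Character 3; it defines the ingroup but does not resolve relationships within it.
Character 4 (derived state 'yes') is shared by Taxon 3 and Taxon 7 — a synapomorphy uniting that clade.
Character 5 (derived state 'no') is unique to Taxon 8 (autapomorphy; uninformative for grouping).
Most parsimonious ingroup topology: ((Taxon 4,Taxon 8),(Taxon 1,(Taxon 3,Taxon 7))).
The clade {Taxon 1, Taxon 3, Taxon 7} is supported by Character 2: its derived state 'no' occurs in exactly those taxa and in no other taxon (including the outgroup).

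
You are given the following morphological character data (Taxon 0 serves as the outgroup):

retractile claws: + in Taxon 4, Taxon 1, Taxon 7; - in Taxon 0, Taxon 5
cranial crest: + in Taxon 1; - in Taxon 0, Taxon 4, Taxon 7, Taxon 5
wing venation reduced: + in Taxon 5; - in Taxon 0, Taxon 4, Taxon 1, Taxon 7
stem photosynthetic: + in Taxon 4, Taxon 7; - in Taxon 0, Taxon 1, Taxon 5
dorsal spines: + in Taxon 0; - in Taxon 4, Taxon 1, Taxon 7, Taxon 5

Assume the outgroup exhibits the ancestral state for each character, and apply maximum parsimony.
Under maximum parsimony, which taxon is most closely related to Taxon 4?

Taxon 7

Character polarity is set by the outgroup: the derived state is whichever differs from the outgroup's state, so for dorsal spines the derived state is '-', and for the remaining characters it is '+'.
retractile claws (derived state '+') is shared by Taxon 1, Taxon 4, and Taxon 7 — a synapomorphy uniting that clade.
cranial crest (derived state '+') is unique to Taxon 1 (autapomorphy; uninformative for grouping).
wing venation reduced (derived state '+') is unique to Taxon 5 (autapomorphy; uninformative for grouping).
stem photosynthetic (derived state '+') is shared by Taxon 4 and Taxon 7 — a synapomorphy uniting that clade.
All ingroup taxa share the derived state '-' for dorsal spines; it defines the ingroup but does not resolve relationships within it.
Most parsimonious ingroup topology: (((Taxon 4,Taxon 7),Taxon 1),Taxon 5).
Taxon 4 and Taxon 7 form a cherry on this tree, so they are sister taxa.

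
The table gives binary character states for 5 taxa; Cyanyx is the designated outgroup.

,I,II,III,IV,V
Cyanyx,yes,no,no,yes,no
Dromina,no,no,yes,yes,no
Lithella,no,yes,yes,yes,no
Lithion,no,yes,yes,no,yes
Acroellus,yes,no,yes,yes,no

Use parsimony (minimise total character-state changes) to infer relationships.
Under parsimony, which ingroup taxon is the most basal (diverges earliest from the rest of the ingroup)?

Acroellus

Character polarity is set by the outgroup: the derived state is whichever differs from the outgroup's state, so for I, IV the derived state is 'no', and for the remaining characters it is 'yes'.
I (derived state 'no') is shared by Dromina, Lithella, and Lithion — a synapomorphy uniting that clade.
Only Lithella and Lithion show the derived state 'yes' for II, supporting them as a clade.
All ingroup taxa share the derived state 'yes' for III; it defines the ingroup but does not resolve relationships within it.
IV (derived state 'no') is unique to Lithion (autapomorphy; uninformative for grouping).
V (derived state 'yes') is unique to Lithion (autapomorphy; uninformative for grouping).
Most parsimonious ingroup topology: ((Dromina,(Lithella,Lithion)),Acroellus).
Acroellus is sister to the clade containing all other ingroup taxa, so it is the earliest-diverging (most basal) ingroup lineage.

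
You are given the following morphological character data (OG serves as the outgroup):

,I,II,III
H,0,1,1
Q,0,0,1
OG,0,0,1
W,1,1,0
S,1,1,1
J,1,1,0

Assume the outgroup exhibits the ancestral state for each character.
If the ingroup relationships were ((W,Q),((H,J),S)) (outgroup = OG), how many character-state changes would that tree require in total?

7

Map each character onto ((W,Q),((H,J),S)) (rooted by OG) and count the minimum state changes it requires (Fitch parsimony):
I: 3; II: 2; III: 2.
Total tree length = 7.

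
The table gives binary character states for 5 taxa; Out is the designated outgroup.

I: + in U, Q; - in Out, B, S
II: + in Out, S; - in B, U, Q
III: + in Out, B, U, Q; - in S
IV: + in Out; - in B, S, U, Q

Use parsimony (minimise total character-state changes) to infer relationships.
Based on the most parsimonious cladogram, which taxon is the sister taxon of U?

Q

Character polarity is set by the outgroup: the derived state is whichever differs from the outgroup's state, so for II, III, IV the derived state is '-', and for the remaining characters it is '+'.
I: derived state '+' in Q and U only — synapomorphy for {Q, U}.
II (derived state '-') is shared by B, Q, and U — a synapomorphy uniting that clade.
III: derived state '-' in S only — an autapomorphy, so it tells us nothing about relationships among taxa.
IV (derived state '-') is shared by all ingroup taxa — unites the whole ingroup.
Most parsimonious ingroup topology: ((B,(U,Q)),S).
U and Q form a cherry on this tree, so they are sister taxa.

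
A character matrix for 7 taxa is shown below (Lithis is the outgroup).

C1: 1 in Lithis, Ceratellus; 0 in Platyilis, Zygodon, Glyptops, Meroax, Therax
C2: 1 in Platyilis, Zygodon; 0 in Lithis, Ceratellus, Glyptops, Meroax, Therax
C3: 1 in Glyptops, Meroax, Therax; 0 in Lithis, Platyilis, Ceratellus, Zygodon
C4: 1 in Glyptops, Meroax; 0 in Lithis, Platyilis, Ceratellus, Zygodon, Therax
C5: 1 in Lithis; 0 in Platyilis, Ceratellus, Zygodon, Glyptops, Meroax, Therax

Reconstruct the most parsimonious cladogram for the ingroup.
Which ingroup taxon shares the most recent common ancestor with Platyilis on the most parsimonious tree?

Zygodon

Character polarity is set by the outgroup: the derived state is whichever differs from the outgroup's state, so for C1, C5 the derived state is '0', and for the remaining characters it is '1'.
Only Glyptops, Meroax, Platyilis, Therax, and Zygodon show the derived state '0' for C1, supporting them as a clade.
C2 (derived state '1') is shared by Platyilis and Zygodon — a synapomorphy uniting that clade.
C3 (derived state '1') is shared by Glyptops, Meroax, and Therax — a synapomorphy uniting that clade.
Only Glyptops and Meroax show the derived state '1' for C4, supporting them as a clade.
All ingroup taxa share the derived state '0' for C5; it defines the ingroup but does not resolve relationships within it.
Most parsimonious ingroup topology: (((Platyilis,Zygodon),((Glyptops,Meroax),Therax)),Ceratellus).
Platyilis and Zygodon form a cherry on this tree, so they are sister taxa.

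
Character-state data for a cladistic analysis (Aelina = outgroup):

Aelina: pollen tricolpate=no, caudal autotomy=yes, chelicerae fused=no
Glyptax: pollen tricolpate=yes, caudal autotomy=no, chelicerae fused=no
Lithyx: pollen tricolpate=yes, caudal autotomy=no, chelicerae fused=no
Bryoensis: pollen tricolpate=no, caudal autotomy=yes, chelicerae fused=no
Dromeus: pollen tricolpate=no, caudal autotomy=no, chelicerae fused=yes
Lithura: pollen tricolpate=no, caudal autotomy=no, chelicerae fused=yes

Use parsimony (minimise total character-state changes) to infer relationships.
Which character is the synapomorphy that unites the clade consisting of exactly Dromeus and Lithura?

Character polarity is set by the outgroup: the derived state is whichever differs from the outgroup's state, so for caudal autotomy the derived state is 'no', and for the remaining characters it is 'yes'.
pollen tricolpate: derived state 'yes' in Glyptax and Lithyx only — synapomorphy for {Glyptax, Lithyx}.
caudal autotomy (derived state 'no') is shared by Dromeus, Glyptax, Lithura, and Lithyx — a synapomorphy uniting that clade.
chelicerae fused: derived state 'yes' in Dromeus and Lithura only — synapomorphy for {Dromeus, Lithura}.
Most parsimonious ingroup topology: (((Glyptax,Lithyx),(Dromeus,Lithura)),Bryoensis).
The clade {Dromeus, Lithura} is supported by chelicerae fused: its derived state 'yes' occurs in exactly those taxa and in no other taxon (including the outgroup).

chelicerae fused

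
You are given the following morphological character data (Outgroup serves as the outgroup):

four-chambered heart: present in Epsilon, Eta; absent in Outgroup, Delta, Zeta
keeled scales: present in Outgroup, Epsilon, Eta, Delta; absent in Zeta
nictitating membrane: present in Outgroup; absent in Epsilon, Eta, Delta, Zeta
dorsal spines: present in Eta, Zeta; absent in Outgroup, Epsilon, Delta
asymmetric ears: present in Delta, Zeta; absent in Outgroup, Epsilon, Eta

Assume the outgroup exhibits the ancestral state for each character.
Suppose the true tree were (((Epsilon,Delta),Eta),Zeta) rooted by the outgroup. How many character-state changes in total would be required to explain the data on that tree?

8

Map each character onto (((Epsilon,Delta),Eta),Zeta) (rooted by Outgroup) and count the minimum state changes it requires (Fitch parsimony):
four-chambered heart: 2; keeled scales: 1; nictitating membrane: 1; dorsal spines: 2; asymmetric ears: 2.
Total tree length = 8.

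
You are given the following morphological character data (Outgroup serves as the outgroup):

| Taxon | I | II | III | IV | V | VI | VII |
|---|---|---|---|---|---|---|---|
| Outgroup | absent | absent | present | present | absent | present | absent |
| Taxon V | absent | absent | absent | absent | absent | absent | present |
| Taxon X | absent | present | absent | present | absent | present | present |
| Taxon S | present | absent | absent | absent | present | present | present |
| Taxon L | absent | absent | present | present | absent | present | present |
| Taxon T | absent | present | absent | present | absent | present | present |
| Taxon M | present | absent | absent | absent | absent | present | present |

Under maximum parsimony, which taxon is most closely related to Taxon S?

Taxon M

Character polarity is set by the outgroup: the derived state is whichever differs from the outgroup's state, so for III, IV, VI the derived state is 'absent', and for the remaining characters it is 'present'.
I: derived state 'present' in Taxon M and Taxon S only — synapomorphy for {Taxon M, Taxon S}.
II (derived state 'present') is shared by Taxon T and Taxon X — a synapomorphy uniting that clade.
III: derived state 'absent' in Taxon M, Taxon S, Taxon T, Taxon V, and Taxon X only — synapomorphy for {Taxon M, Taxon S, Taxon T, Taxon V, Taxon X}.
IV: derived state 'absent' in Taxon M, Taxon S, and Taxon V only — synapomorphy for {Taxon M, Taxon S, Taxon V}.
V: derived state 'present' in Taxon S only — an autapomorphy, so it tells us nothing about relationships among taxa.
VI (derived state 'absent') is unique to Taxon V (autapomorphy; uninformative for grouping).
VII (derived state 'present') is shared by all ingroup taxa — unites the whole ingroup.
Most parsimonious ingroup topology: (((Taxon V,(Taxon S,Taxon M)),(Taxon X,Taxon T)),Taxon L).
Taxon S and Taxon M form a cherry on this tree, so they are sister taxa.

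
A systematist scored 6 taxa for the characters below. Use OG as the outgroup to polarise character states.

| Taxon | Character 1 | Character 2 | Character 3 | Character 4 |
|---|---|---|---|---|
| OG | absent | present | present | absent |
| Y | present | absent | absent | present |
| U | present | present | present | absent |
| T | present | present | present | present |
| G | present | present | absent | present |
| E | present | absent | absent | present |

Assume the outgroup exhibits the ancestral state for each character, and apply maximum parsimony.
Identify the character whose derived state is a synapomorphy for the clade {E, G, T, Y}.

Character polarity is set by the outgroup: the derived state is whichever differs from the outgroup's state, so for Character 2, Character 3 the derived state is 'absent', and for the remaining characters it is 'present'.
Character 1 (derived state 'present') is shared by all ingroup taxa — unites the whole ingroup.
Character 2: derived state 'absent' in E and Y only — synapomorphy for {E, Y}.
Character 3: derived state 'absent' in E, G, and Y only — synapomorphy for {E, G, Y}.
Character 4: derived state 'present' in E, G, T, and Y only — synapomorphy for {E, G, T, Y}.
Most parsimonious ingroup topology: ((((Y,E),G),T),U).
The clade {E, G, T, Y} is supported by Character 4: its derived state 'present' occurs in exactly those taxa and in no other taxon (including the outgroup).

Character 4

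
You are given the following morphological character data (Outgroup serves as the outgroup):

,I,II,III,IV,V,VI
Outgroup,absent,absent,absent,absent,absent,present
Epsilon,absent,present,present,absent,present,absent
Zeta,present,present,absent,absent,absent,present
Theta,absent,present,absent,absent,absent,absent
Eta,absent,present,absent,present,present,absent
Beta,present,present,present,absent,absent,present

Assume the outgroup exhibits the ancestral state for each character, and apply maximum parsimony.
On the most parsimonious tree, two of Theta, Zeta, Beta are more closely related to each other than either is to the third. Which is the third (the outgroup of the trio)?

Theta

Character polarity is set by the outgroup: the derived state is whichever differs from the outgroup's state, so for VI the derived state is 'absent', and for the remaining characters it is 'present'.
I: derived state 'present' in Beta and Zeta only — synapomorphy for {Beta, Zeta}.
II (derived state 'present') is shared by all ingroup taxa — unites the whole ingroup.
III groups Beta and Epsilon, which is incompatible with the clades supported by the remaining characters; treating it as convergent (homoplasy) costs fewer steps than any alternative tree.
IV (derived state 'present') is unique to Eta (autapomorphy; uninformative for grouping).
V (derived state 'present') is shared by Epsilon and Eta — a synapomorphy uniting that clade.
VI (derived state 'absent') is shared by Epsilon, Eta, and Theta — a synapomorphy uniting that clade.
Most parsimonious ingroup topology: (((Epsilon,Eta),Theta),(Zeta,Beta)).
Zeta and Beta share a more recent common ancestor with each other than either does with Theta, so Theta is the least closely related of the three.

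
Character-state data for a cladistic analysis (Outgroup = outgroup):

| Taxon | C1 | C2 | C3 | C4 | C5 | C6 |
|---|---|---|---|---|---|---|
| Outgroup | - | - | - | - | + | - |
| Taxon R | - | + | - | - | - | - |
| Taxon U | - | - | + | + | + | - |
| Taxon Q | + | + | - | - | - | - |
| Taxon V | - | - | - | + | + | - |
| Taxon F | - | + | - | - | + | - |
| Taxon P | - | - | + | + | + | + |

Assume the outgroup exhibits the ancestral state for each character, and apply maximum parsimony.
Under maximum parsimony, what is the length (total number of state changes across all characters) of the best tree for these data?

6

Character polarity is set by the outgroup: the derived state is whichever differs from the outgroup's state, so for C5 the derived state is '-', and for the remaining characters it is '+'.
C1 (derived state '+') is unique to Taxon Q (autapomorphy; uninformative for grouping).
Only Taxon F, Taxon Q, and Taxon R show the derived state '+' for C2, supporting them as a clade.
C3: derived state '+' in Taxon P and Taxon U only — synapomorphy for {Taxon P, Taxon U}.
C4: derived state '+' in Taxon P, Taxon U, and Taxon V only — synapomorphy for {Taxon P, Taxon U, Taxon V}.
C5: derived state '-' in Taxon Q and Taxon R only — synapomorphy for {Taxon Q, Taxon R}.
C6: derived state '+' in Taxon P only — an autapomorphy, so it tells us nothing about relationships among taxa.
Most parsimonious ingroup topology: (((Taxon R,Taxon Q),Taxon F),((Taxon U,Taxon P),Taxon V)).
Changes per character on this tree: C1: 1; C2: 1; C3: 1; C4: 1; C5: 1; C6: 1.
Total = 6.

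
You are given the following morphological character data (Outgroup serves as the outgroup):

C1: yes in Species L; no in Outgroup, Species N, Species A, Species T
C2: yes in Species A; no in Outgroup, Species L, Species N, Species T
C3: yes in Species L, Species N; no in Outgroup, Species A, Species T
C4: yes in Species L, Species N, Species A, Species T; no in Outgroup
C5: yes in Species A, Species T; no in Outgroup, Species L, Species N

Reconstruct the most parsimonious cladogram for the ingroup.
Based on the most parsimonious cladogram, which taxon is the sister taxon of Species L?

The outgroup has state 'no' for every character, so 'yes' is the derived state throughout.
C1 (derived state 'yes') is unique to Species L (autapomorphy; uninformative for grouping).
C2: derived state 'yes' in Species A only — an autapomorphy, so it tells us nothing about relationships among taxa.
C3 (derived state 'yes') is shared by Species L and Species N — a synapomorphy uniting that clade.
All ingroup taxa share the derived state 'yes' for C4; it defines the ingroup but does not resolve relationships within it.
C5: derived state 'yes' in Species A and Species T only — synapomorphy for {Species A, Species T}.
Most parsimonious ingroup topology: ((Species T,Species A),(Species N,Species L)).
Species L and Species N form a cherry on this tree, so they are sister taxa.

Species N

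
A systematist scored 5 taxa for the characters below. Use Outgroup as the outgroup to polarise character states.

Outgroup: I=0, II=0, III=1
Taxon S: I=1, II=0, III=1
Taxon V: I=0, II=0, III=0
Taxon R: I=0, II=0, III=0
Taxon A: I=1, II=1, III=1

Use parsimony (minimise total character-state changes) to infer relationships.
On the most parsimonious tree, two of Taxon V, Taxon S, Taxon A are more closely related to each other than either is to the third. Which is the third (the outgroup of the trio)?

Character polarity is set by the outgroup: the derived state is whichever differs from the outgroup's state, so for III the derived state is '0', and for the remaining characters it is '1'.
I (derived state '1') is shared by Taxon A and Taxon S — a synapomorphy uniting that clade.
II: derived state '1' in Taxon A only — an autapomorphy, so it tells us nothing about relationships among taxa.
Only Taxon R and Taxon V show the derived state '0' for III, supporting them as a clade.
Most parsimonious ingroup topology: ((Taxon S,Taxon A),(Taxon V,Taxon R)).
Taxon A and Taxon S share a more recent common ancestor with each other than either does with Taxon V, so Taxon V is the least closely related of the three.

Taxon V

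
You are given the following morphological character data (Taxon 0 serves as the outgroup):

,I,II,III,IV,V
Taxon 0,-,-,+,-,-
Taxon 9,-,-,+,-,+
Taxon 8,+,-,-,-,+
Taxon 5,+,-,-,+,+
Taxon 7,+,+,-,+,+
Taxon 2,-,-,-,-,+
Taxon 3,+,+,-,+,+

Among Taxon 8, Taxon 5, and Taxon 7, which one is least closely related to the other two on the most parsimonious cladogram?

Taxon 8

Character polarity is set by the outgroup: the derived state is whichever differs from the outgroup's state, so for III the derived state is '-', and for the remaining characters it is '+'.
I (derived state '+') is shared by Taxon 3, Taxon 5, Taxon 7, and Taxon 8 — a synapomorphy uniting that clade.
II: derived state '+' in Taxon 3 and Taxon 7 only — synapomorphy for {Taxon 3, Taxon 7}.
III: derived state '-' in Taxon 2, Taxon 3, Taxon 5, Taxon 7, and Taxon 8 only — synapomorphy for {Taxon 2, Taxon 3, Taxon 5, Taxon 7, Taxon 8}.
Only Taxon 3, Taxon 5, and Taxon 7 show the derived state '+' for IV, supporting them as a clade.
All ingroup taxa share the derived state '+' for V; it defines the ingroup but does not resolve relationships within it.
Most parsimonious ingroup topology: (Taxon 9,((Taxon 8,(Taxon 5,(Taxon 7,Taxon 3))),Taxon 2)).
Taxon 5 and Taxon 7 share a more recent common ancestor with each other than either does with Taxon 8, so Taxon 8 is the least closely related of the three.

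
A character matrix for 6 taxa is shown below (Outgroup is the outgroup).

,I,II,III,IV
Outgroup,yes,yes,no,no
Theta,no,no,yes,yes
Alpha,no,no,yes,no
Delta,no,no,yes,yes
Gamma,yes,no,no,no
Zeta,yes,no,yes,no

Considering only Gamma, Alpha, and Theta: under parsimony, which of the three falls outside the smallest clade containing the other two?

Gamma

Character polarity is set by the outgroup: the derived state is whichever differs from the outgroup's state, so for I, II the derived state is 'no', and for the remaining characters it is 'yes'.
I (derived state 'no') is shared by Alpha, Delta, and Theta — a synapomorphy uniting that clade.
II (derived state 'no') is shared by all ingroup taxa — unites the whole ingroup.
Only Alpha, Delta, Theta, and Zeta show the derived state 'yes' for III, supporting them as a clade.
IV: derived state 'yes' in Delta and Theta only — synapomorphy for {Delta, Theta}.
Most parsimonious ingroup topology: ((((Theta,Delta),Alpha),Zeta),Gamma).
Theta and Alpha share a more recent common ancestor with each other than either does with Gamma, so Gamma is the least closely related of the three.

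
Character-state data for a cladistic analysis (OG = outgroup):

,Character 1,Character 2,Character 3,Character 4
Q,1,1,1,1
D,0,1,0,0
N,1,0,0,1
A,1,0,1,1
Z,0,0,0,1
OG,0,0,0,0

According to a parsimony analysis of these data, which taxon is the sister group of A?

The outgroup has state '0' for every character, so '1' is the derived state throughout.
Character 1 (derived state '1') is shared by A, N, and Q — a synapomorphy uniting that clade.
Character 2 (state '1') occurs in D and Q but conflicts with the nesting implied by the other characters — most parsimoniously interpreted as homoplasy.
Character 3 (derived state '1') is shared by A and Q — a synapomorphy uniting that clade.
Character 4 (derived state '1') is shared by A, N, Q, and Z — a synapomorphy uniting that clade.
Most parsimonious ingroup topology: (D,(((A,Q),N),Z)).
A and Q form a cherry on this tree, so they are sister taxa.

Q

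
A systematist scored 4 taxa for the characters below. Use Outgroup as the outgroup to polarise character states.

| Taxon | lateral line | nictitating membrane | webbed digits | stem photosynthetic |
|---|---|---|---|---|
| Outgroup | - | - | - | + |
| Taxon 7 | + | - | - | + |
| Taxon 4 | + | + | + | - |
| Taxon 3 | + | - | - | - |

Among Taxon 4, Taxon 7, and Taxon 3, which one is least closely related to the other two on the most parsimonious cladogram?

Taxon 7

Character polarity is set by the outgroup: the derived state is whichever differs from the outgroup's state, so for stem photosynthetic the derived state is '-', and for the remaining characters it is '+'.
All ingroup taxa share the derived state '+' for lateral line; it defines the ingroup but does not resolve relationships within it.
nictitating membrane: derived state '+' in Taxon 4 only — an autapomorphy, so it tells us nothing about relationships among taxa.
webbed digits (derived state '+') is unique to Taxon 4 (autapomorphy; uninformative for grouping).
Only Taxon 3 and Taxon 4 show the derived state '-' for stem photosynthetic, supporting them as a clade.
Most parsimonious ingroup topology: (Taxon 7,(Taxon 4,Taxon 3)).
Taxon 3 and Taxon 4 share a more recent common ancestor with each other than either does with Taxon 7, so Taxon 7 is the least closely related of the three.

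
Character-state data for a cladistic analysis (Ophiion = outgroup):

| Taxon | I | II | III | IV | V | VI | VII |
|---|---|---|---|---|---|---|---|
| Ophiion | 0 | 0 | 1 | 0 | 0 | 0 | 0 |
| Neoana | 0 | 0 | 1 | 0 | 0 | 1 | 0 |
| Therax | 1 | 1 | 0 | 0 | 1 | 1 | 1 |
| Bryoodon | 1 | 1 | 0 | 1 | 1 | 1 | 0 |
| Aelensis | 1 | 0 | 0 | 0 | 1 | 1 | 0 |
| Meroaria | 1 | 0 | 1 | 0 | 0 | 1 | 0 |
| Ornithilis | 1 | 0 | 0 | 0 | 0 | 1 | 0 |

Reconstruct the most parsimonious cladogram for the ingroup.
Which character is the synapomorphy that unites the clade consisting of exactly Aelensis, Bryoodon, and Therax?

Character polarity is set by the outgroup: the derived state is whichever differs from the outgroup's state, so for III the derived state is '0', and for the remaining characters it is '1'.
I (derived state '1') is shared by Aelensis, Bryoodon, Meroaria, Ornithilis, and Therax — a synapomorphy uniting that clade.
Only Bryoodon and Therax show the derived state '1' for II, supporting them as a clade.
III: derived state '0' in Aelensis, Bryoodon, Ornithilis, and Therax only — synapomorphy for {Aelensis, Bryoodon, Ornithilis, Therax}.
IV: derived state '1' in Bryoodon only — an autapomorphy, so it tells us nothing about relationships among taxa.
V: derived state '1' in Aelensis, Bryoodon, and Therax only — synapomorphy for {Aelensis, Bryoodon, Therax}.
VI (derived state '1') is shared by all ingroup taxa — unites the whole ingroup.
VII: derived state '1' in Therax only — an autapomorphy, so it tells us nothing about relationships among taxa.
Most parsimonious ingroup topology: (Neoana,((((Therax,Bryoodon),Aelensis),Ornithilis),Meroaria)).
The clade {Aelensis, Bryoodon, Therax} is supported by V: its derived state '1' occurs in exactly those taxa and in no other taxon (including the outgroup).

V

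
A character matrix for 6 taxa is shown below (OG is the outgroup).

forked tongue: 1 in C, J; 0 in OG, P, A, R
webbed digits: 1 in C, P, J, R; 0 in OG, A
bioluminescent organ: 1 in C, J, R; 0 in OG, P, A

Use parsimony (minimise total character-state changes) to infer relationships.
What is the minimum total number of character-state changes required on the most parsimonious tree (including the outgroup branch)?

3

The outgroup has state '0' for every character, so '1' is the derived state throughout.
Only C and J show the derived state '1' for forked tongue, supporting them as a clade.
webbed digits: derived state '1' in C, J, P, and R only — synapomorphy for {C, J, P, R}.
bioluminescent organ (derived state '1') is shared by C, J, and R — a synapomorphy uniting that clade.
Most parsimonious ingroup topology: ((((C,J),R),P),A).
Changes per character on this tree: forked tongue: 1; webbed digits: 1; bioluminescent organ: 1.
Total = 3.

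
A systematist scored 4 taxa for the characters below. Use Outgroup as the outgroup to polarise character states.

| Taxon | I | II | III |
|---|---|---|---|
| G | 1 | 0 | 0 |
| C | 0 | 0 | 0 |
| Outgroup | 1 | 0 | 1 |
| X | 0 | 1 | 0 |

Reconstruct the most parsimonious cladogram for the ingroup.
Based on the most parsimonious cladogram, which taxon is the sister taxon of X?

C

Character polarity is set by the outgroup: the derived state is whichever differs from the outgroup's state, so for I, III the derived state is '0', and for the remaining characters it is '1'.
Only C and X show the derived state '0' for I, supporting them as a clade.
II (derived state '1') is unique to X (autapomorphy; uninformative for grouping).
III (derived state '0') is shared by all ingroup taxa — unites the whole ingroup.
Most parsimonious ingroup topology: ((C,X),G).
X and C form a cherry on this tree, so they are sister taxa.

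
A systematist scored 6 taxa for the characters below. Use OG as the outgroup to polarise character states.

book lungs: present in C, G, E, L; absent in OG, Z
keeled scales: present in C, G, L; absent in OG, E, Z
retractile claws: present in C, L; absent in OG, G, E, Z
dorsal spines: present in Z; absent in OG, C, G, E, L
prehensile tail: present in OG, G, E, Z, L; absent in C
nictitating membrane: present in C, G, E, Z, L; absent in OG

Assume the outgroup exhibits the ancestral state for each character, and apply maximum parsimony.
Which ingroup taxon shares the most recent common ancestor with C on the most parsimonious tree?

Character polarity is set by the outgroup: the derived state is whichever differs from the outgroup's state, so for prehensile tail the derived state is 'absent', and for the remaining characters it is 'present'.
Only C, E, G, and L show the derived state 'present' for book lungs, supporting them as a clade.
Only C, G, and L show the derived state 'present' for keeled scales, supporting them as a clade.
retractile claws (derived state 'present') is shared by C and L — a synapomorphy uniting that clade.
dorsal spines (derived state 'present') is unique to Z (autapomorphy; uninformative for grouping).
prehensile tail: derived state 'absent' in C only — an autapomorphy, so it tells us nothing about relationships among taxa.
nictitating membrane (derived state 'present') is shared by all ingroup taxa — unites the whole ingroup.
Most parsimonious ingroup topology: ((((C,L),G),E),Z).
C and L form a cherry on this tree, so they are sister taxa.

L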